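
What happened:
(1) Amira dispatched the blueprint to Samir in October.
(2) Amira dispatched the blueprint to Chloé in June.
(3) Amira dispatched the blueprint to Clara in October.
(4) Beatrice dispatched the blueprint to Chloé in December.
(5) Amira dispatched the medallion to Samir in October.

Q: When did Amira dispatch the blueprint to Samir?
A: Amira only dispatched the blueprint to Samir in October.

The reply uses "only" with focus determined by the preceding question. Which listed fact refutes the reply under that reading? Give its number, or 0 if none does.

0

The question "When did ...?" targets the setting, so in the reply the focus falls on "in October".
"Only" then excludes alternative settings while the background — same agent, thing, recipient (Amira / the blueprint / Samir) — is held fixed.
No listed fact shares that background with another setting. Nothing contradicts the reply.
(Fact (3) would refute a reading with focus on the recipient — but that is not what the question asks.)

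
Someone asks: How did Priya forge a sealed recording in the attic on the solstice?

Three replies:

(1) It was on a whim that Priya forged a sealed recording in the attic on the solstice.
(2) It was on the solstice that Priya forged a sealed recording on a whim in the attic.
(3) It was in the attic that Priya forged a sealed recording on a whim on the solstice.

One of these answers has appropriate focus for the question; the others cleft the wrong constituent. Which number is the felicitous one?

1

The question word "how" targets the manner.
Option (1) clefts "on a whim" — that matches what the question asks about.
Option (2) clefts "on the solstice" — the time, not what was asked.
Option (3) clefts "in the attic" — the location, not what was asked.
So the congruent reply is (1).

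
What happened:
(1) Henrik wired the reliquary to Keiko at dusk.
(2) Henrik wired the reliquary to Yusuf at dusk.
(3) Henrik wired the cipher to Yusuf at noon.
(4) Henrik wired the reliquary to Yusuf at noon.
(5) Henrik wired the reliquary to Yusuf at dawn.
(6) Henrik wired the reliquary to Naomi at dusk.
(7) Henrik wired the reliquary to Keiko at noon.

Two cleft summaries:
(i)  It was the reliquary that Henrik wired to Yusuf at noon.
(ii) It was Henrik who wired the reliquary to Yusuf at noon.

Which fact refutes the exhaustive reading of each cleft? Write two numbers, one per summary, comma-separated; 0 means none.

3, 0

Summary (i) focuses "the reliquary" (the thing); background agent = Henrik, recipient = Yusuf, setting = at noon. Fact (3) matches that background with thing = the cipher — refutes (i).
Summary (ii) focuses "Henrik" (the agent); background thing = the reliquary, recipient = Yusuf, setting = at noon. No fact matches that background with a different agent, so 0.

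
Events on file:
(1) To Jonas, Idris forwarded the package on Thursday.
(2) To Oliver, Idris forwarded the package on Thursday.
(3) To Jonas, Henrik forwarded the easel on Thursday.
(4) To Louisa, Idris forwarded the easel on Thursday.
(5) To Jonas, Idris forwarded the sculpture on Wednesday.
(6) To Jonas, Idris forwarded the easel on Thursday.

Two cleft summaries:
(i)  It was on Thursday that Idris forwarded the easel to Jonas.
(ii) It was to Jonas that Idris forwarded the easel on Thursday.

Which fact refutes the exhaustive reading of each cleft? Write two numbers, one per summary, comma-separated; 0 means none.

(i): focus "on Thursday". No fact shares same agent, thing, recipient (Idris / the easel / Jonas) with a different setting. 0.
(ii): focus "Jonas". Looking for same agent, thing, setting (Idris / the easel / on Thursday) with some other recipient — fact (4) has Louisa there. Refuted.

0, 4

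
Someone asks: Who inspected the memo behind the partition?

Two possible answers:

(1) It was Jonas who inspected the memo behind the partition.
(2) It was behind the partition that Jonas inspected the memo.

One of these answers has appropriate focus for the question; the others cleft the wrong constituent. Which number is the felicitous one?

The question word "who" targets the subject (agent).
Option (1) clefts "Jonas" — that matches what the question asks about.
Option (2) clefts "behind the partition" — the location, not what was asked.
So the congruent reply is (1).

1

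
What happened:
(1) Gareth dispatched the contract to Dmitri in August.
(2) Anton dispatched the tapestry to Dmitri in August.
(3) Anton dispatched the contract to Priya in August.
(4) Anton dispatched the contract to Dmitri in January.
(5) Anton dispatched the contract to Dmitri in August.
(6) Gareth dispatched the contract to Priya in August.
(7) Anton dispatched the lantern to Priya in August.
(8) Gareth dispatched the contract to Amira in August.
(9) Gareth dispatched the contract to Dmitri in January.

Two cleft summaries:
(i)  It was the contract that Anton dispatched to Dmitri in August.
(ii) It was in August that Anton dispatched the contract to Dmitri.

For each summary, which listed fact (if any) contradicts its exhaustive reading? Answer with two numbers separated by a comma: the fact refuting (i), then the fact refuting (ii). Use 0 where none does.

(i): focus "the contract". Looking for Anton as agent and Dmitri as recipient and in August as setting with some other thing — fact (2) has the tapestry there. Refuted.
(ii): focus "in August". Looking for Anton as agent and the contract as thing and Dmitri as recipient with some other setting — fact (4) has in January there. Refuted.

2, 4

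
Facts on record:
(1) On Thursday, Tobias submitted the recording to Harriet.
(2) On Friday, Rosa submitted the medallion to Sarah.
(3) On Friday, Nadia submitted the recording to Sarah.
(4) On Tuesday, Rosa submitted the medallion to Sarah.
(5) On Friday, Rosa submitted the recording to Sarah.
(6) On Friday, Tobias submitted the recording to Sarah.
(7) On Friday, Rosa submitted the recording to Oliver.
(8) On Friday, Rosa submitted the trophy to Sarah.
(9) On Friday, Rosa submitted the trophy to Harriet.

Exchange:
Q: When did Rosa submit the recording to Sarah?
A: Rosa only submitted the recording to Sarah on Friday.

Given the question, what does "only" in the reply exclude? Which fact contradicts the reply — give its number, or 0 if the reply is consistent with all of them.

0

The question "When did ...?" targets the setting, so in the reply the focus falls on "on Friday".
So "only" ranges over settings; the rest (agent = Rosa, thing = the recording, recipient = Sarah) is presupposed.
No listed fact shares that background with another setting. Nothing contradicts the reply.
(Fact (7) would refute a reading with focus on the recipient — but that is not what the question asks.)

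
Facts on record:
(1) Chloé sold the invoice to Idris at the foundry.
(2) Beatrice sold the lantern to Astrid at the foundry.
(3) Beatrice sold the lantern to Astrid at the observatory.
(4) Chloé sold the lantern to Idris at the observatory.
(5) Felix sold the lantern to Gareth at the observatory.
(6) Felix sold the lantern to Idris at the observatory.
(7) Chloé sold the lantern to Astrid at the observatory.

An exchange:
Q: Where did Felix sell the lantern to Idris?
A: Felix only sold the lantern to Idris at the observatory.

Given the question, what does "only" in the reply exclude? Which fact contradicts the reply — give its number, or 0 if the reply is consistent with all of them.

0

Answering "Where did ...?" puts focus on the setting — here, "at the observatory".
So "only" ranges over settings; the rest (agent = Felix, thing = the lantern, recipient = Idris) is presupposed.
No listed fact shares that background with another setting. Nothing contradicts the reply.
(Fact (5) would refute a reading with focus on the recipient — but that is not what the question asks.)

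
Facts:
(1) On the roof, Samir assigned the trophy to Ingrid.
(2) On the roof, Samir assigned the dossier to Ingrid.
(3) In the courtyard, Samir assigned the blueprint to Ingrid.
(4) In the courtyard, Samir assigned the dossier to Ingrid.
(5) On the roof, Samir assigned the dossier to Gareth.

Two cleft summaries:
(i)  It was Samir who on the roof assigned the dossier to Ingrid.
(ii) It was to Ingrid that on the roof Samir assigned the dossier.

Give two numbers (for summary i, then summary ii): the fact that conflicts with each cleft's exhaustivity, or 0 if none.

Summary (i) focuses "Samir" (the agent); background same thing, recipient, setting (the dossier / Ingrid / on the roof). No fact matches that background with a different agent, so 0.
Summary (ii) focuses "Ingrid" (the recipient); background same agent, thing, setting (Samir / the dossier / on the roof). Fact (5) matches that background with recipient = Gareth — refutes (ii).

0, 5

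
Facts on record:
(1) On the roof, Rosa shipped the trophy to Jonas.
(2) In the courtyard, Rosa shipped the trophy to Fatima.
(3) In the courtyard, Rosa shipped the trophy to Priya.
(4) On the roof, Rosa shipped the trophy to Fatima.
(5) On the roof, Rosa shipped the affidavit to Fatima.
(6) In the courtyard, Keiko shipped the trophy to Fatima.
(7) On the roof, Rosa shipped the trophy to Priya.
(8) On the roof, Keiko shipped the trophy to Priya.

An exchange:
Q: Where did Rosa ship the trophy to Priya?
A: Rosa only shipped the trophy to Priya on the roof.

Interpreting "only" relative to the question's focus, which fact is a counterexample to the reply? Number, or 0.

The question "Where did ...?" targets the setting, so in the reply the focus falls on "on the roof".
So "only" ranges over settings; the rest (agent = Rosa, thing = the trophy, recipient = Priya) is presupposed.
Fact (3) keeps agent = Rosa, thing = the trophy, recipient = Priya but has setting = in the courtyard; that refutes the reply.
(Fact (1) would refute a reading with focus on the recipient — but that is not what the question asks.)

3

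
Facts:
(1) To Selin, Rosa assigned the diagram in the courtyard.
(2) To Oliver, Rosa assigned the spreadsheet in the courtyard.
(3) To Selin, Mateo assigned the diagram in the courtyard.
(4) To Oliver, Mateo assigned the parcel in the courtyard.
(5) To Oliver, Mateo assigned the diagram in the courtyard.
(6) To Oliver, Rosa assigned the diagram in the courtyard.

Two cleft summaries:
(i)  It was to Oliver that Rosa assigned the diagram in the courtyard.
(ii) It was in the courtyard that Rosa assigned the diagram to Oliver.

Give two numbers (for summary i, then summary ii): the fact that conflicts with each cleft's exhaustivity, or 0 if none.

(i): focus "Oliver". Looking for Rosa as agent and the diagram as thing and in the courtyard as setting with some other recipient — fact (1) has Selin there. Refuted.
(ii): focus "in the courtyard". No fact shares Rosa as agent and the diagram as thing and Oliver as recipient with a different setting. 0.

1, 0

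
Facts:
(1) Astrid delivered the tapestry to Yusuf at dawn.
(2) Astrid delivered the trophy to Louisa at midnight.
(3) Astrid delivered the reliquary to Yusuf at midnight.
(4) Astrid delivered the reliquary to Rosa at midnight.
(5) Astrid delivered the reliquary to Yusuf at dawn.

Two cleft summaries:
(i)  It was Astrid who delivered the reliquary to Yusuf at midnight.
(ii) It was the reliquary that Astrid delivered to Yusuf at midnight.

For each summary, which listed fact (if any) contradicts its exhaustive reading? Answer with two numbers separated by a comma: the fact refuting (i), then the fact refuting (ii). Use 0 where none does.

Summary (i) focuses "Astrid" (the agent); background thing = the reliquary, recipient = Yusuf, setting = at midnight. No fact matches that background with a different agent, so 0.
Summary (ii) focuses "the reliquary" (the thing); background agent = Astrid, recipient = Yusuf, setting = at midnight. No fact matches that background with a different thing, so 0.

0, 0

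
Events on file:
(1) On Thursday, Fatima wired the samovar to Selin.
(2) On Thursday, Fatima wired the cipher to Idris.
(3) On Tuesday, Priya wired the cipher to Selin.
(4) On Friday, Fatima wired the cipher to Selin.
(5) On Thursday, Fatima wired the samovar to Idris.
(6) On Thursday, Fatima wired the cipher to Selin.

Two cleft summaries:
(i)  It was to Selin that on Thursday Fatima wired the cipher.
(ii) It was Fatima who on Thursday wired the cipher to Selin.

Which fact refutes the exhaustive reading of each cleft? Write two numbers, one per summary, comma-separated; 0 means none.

2, 0

(i): focus "Selin". Looking for agent = Fatima, thing = the cipher, setting = on Thursday with some other recipient — fact (2) has Idris there. Refuted.
(ii): focus "Fatima". No fact shares thing = the cipher, recipient = Selin, setting = on Thursday with a different agent. 0.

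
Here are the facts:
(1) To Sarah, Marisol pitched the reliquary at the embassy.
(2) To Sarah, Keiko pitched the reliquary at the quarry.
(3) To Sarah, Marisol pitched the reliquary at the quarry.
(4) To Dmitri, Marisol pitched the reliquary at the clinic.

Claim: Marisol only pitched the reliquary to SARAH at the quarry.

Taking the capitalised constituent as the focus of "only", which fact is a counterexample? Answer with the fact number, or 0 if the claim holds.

0

The capitals mark "Sarah" as focus. So "only" rules out other recipients, with the rest (agent = Marisol, thing = the reliquary, setting = at the quarry) as background.
Every other fact changes something in the background, not just the recipient. Nothing refutes the claim.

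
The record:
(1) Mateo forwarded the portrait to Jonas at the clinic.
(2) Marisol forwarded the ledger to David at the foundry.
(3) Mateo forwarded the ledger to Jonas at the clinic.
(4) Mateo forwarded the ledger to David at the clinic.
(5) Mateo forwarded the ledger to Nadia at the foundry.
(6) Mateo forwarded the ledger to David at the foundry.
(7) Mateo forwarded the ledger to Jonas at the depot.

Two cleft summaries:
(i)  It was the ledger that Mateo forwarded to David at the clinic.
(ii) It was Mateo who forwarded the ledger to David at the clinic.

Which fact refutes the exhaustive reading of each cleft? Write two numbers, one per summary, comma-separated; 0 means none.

0, 0

Summary (i) focuses "the ledger" (the thing); background agent = Mateo, recipient = David, setting = at the clinic. No fact matches that background with a different thing, so 0.
Summary (ii) focuses "Mateo" (the agent); background thing = the ledger, recipient = David, setting = at the clinic. No fact matches that background with a different agent, so 0.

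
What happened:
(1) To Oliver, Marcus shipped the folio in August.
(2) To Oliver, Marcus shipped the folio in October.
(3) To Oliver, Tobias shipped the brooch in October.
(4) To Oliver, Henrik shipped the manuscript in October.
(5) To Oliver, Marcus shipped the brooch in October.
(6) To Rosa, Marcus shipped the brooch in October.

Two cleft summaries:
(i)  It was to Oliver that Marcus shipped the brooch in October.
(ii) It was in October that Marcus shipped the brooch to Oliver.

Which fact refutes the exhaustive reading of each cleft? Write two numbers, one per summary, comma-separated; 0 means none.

6, 0

(i): focus "Oliver". Looking for agent = Marcus, thing = the brooch, setting = in October with some other recipient — fact (6) has Rosa there. Refuted.
(ii): focus "in October". No fact shares agent = Marcus, thing = the brooch, recipient = Oliver with a different setting. 0.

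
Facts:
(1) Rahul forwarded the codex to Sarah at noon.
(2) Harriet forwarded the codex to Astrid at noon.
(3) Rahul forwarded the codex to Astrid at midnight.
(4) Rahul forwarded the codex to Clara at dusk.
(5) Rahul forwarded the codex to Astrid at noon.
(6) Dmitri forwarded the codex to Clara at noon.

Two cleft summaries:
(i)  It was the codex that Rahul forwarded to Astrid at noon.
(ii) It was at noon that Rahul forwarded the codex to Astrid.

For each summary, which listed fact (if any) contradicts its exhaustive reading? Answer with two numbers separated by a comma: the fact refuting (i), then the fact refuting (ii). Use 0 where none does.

0, 3

(i): focus "the codex". No fact shares Rahul as agent and Astrid as recipient and at noon as setting with a different thing. 0.
(ii): focus "at noon". Looking for Rahul as agent and the codex as thing and Astrid as recipient with some other setting — fact (3) has at midnight there. Refuted.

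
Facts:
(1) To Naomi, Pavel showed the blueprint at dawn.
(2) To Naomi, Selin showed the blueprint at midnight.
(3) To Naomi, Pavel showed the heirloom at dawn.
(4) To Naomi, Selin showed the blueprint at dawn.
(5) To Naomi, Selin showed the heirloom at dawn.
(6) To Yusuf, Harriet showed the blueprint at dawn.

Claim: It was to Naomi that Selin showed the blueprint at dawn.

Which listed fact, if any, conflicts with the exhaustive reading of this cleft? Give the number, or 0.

The cleft puts "Naomi" in focus and presupposes the open proposition with agent = Selin, thing = the blueprint, setting = at dawn.
Exhaustivity: Naomi is the only recipient satisfying that background.
No listed fact matches the background with a different recipient. Exhaustivity holds.

0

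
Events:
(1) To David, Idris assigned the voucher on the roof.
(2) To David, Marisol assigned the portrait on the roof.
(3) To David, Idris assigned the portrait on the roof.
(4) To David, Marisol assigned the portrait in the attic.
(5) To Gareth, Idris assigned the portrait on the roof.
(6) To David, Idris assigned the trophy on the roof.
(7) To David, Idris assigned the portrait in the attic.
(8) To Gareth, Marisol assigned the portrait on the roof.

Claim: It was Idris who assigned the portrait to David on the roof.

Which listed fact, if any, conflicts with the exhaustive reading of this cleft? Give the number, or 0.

2

Focus of the cleft: "Idris" (the agent). Presupposed background: thing = the portrait, recipient = David, setting = on the roof.
The exhaustive reading says no other agent fits that background.
But fact (2) also has thing = the portrait, recipient = David, setting = on the roof, with agent = Marisol — so the exhaustive reading fails.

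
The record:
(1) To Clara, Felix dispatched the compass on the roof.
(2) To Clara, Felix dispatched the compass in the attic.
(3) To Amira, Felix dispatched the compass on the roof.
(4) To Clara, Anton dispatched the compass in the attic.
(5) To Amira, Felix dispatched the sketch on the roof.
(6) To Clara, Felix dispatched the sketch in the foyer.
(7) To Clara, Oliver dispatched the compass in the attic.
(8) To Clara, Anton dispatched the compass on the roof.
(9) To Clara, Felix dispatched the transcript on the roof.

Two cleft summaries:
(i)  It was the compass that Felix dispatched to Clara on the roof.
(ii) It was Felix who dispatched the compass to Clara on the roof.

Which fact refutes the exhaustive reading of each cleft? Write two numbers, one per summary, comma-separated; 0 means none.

9, 8

(i): focus "the compass". Looking for Felix as agent and Clara as recipient and on the roof as setting with some other thing — fact (9) has the transcript there. Refuted.
(ii): focus "Felix". Looking for the compass as thing and Clara as recipient and on the roof as setting with some other agent — fact (8) has Anton there. Refuted.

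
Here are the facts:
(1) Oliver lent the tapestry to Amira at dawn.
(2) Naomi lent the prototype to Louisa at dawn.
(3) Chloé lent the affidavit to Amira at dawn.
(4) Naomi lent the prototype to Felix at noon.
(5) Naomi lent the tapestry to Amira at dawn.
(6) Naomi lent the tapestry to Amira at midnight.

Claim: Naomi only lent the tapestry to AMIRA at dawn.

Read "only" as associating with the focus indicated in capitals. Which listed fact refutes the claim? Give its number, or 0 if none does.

The capitals mark "Amira" as focus. So "only" rules out other recipients, with the rest (Naomi as agent and the tapestry as thing and at dawn as setting) as background.
Every other fact changes something in the background, not just the recipient. Nothing refutes the claim.

0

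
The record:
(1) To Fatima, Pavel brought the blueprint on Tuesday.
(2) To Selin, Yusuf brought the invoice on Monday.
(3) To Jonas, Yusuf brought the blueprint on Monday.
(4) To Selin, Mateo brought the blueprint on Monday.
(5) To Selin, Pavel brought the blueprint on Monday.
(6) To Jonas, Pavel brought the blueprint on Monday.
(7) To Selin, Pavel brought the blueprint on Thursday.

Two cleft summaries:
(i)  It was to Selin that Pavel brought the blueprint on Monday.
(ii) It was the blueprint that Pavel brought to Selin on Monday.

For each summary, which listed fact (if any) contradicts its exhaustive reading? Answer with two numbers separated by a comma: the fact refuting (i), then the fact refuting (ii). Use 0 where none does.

6, 0

(i): focus "Selin". Looking for same agent, thing, setting (Pavel / the blueprint / on Monday) with some other recipient — fact (6) has Jonas there. Refuted.
(ii): focus "the blueprint". No fact shares same agent, recipient, setting (Pavel / Selin / on Monday) with a different thing. 0.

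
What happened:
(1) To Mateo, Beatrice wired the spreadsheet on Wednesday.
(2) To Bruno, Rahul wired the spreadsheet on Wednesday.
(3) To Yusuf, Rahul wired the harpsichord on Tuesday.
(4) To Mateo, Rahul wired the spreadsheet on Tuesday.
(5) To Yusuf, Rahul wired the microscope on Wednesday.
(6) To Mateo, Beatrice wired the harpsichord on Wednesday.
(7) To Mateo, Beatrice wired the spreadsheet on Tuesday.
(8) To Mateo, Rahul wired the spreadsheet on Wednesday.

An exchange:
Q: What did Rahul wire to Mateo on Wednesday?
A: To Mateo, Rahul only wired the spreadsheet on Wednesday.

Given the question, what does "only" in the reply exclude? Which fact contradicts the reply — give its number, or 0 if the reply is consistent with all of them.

0

The question "What did ...?" targets the thing, so in the reply the focus falls on "the spreadsheet".
So "only" ranges over things; the rest (Rahul as agent and Mateo as recipient and on Wednesday as setting) is presupposed.
No listed fact shares that background with another thing. Nothing contradicts the reply.
(Fact (2) would refute a reading with focus on the recipient — but that is not what the question asks.)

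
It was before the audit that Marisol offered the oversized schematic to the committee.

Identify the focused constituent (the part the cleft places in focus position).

In an it-cleft "It was X that/who ...", the clefted constituent X is the focus; the that/who-clause expresses the presupposed open proposition.
Here the focus is "before the audit". The backgrounded (presupposed) material includes "Marisol", "the oversized schematic" and "to the committee".

before the audit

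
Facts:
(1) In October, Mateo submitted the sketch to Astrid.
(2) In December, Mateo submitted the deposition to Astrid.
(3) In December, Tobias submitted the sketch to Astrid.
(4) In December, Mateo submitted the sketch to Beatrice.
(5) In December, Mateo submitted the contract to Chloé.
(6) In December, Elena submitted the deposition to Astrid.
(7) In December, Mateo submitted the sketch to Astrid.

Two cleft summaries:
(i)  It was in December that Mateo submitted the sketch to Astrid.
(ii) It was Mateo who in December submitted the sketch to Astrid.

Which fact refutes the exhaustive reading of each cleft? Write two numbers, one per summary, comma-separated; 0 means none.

Summary (i) focuses "in December" (the setting); background Mateo as agent and the sketch as thing and Astrid as recipient. Fact (1) matches that background with setting = in October — refutes (i).
Summary (ii) focuses "Mateo" (the agent); background the sketch as thing and Astrid as recipient and in December as setting. Fact (3) matches that background with agent = Tobias — refutes (ii).

1, 3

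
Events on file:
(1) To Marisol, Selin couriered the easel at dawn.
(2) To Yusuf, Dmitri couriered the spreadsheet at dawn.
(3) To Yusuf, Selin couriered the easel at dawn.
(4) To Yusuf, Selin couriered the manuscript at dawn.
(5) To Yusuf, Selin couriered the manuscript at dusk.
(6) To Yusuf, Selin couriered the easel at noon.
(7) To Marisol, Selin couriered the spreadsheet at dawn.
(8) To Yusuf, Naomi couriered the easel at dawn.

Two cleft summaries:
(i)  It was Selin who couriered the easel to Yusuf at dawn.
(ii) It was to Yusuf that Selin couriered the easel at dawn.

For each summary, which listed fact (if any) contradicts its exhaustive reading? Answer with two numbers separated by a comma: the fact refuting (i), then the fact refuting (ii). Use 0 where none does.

Summary (i) focuses "Selin" (the agent); background thing = the easel, recipient = Yusuf, setting = at dawn. Fact (8) matches that background with agent = Naomi — refutes (i).
Summary (ii) focuses "Yusuf" (the recipient); background agent = Selin, thing = the easel, setting = at dawn. Fact (1) matches that background with recipient = Marisol — refutes (ii).

8, 1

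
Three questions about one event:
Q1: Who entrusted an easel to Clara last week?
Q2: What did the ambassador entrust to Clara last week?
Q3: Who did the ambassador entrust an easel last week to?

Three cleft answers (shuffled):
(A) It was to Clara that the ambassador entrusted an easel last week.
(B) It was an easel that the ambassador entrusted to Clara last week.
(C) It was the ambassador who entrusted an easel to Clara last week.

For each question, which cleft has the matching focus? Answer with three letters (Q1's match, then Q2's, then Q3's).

CBA

Q1 asks about the subject (agent); cleft (C) focuses "the ambassador", which is the subject (agent) — so Q1 → C.
Q2 asks about the direct object; cleft (B) focuses "an easel", which is the direct object — so Q2 → B.
Q3 asks about the recipient; cleft (A) focuses "to Clara", which is the recipient — so Q3 → A.
Mapping: Q1→C, Q2→B, Q3→A.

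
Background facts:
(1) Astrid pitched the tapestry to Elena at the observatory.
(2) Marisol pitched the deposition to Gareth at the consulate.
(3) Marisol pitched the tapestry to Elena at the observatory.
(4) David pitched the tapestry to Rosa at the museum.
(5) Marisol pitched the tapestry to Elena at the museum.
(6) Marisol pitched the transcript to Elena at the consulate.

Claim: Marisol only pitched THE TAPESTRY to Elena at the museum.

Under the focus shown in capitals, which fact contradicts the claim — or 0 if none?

0

Focus (in capitals) is "the tapestry" — the thing. "Only" excludes alternative things while holding fixed same agent, recipient, setting (Marisol / Elena / at the museum).
No fact matches same agent, recipient, setting (Marisol / Elena / at the museum) with a different thing — every other fact differs on at least one backgrounded slot. So no fact refutes it.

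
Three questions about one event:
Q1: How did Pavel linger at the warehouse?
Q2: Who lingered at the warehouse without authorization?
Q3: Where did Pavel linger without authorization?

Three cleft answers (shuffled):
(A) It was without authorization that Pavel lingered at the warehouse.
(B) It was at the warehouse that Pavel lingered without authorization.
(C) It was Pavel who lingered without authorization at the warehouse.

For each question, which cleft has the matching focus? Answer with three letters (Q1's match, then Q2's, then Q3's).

ACB

Q1 asks about the manner; cleft (A) focuses "without authorization", which is the manner — so Q1 → A.
Q2 asks about the subject (agent); cleft (C) focuses "Pavel", which is the subject (agent) — so Q2 → C.
Q3 asks about the location; cleft (B) focuses "at the warehouse", which is the location — so Q3 → B.
Mapping: Q1→A, Q2→C, Q3→B.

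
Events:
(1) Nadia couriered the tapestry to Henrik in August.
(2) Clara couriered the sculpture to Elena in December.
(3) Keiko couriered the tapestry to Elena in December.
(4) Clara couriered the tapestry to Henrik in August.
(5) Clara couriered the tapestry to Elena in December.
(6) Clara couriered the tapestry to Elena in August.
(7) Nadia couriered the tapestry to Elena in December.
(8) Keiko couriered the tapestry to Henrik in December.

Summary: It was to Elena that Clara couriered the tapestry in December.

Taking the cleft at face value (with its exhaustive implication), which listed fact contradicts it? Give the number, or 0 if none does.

Focus of the cleft: "Elena" (the recipient). Presupposed background: same agent, thing, setting (Clara / the tapestry / in December).
Exhaustivity: Elena is the only recipient satisfying that background.
No listed fact matches the background with a different recipient. Exhaustivity holds.

0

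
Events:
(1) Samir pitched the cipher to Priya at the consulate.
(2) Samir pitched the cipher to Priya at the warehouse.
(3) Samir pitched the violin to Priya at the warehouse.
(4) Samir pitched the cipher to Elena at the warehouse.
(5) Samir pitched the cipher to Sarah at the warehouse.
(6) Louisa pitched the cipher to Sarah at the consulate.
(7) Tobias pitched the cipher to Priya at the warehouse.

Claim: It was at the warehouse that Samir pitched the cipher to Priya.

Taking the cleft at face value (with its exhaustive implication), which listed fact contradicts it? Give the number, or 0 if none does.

Focus of the cleft: "at the warehouse" (the setting). Presupposed background: same agent, thing, recipient (Samir / the cipher / Priya).
The exhaustive reading says no other setting fits that background.
But fact (1) also has same agent, thing, recipient (Samir / the cipher / Priya), with setting = at the consulate — so the exhaustive reading fails.

1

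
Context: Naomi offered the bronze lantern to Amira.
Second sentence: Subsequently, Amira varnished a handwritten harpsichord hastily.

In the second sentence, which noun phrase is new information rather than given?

a handwritten harpsichord

"Amira" in the second sentence is given — already mentioned in the context.
"a handwritten harpsichord" has no antecedent in the context; it is discourse-new (the indefinite article also signals a new referent).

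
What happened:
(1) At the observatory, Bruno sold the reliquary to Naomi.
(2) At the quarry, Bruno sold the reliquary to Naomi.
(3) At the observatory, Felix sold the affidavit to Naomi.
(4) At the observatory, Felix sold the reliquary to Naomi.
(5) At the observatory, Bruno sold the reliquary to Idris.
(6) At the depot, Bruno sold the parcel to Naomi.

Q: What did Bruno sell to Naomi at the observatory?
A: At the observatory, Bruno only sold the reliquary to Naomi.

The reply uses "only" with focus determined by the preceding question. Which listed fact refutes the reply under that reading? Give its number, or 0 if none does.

0

The question "What did ...?" targets the thing, so in the reply the focus falls on "the reliquary".
So "only" ranges over things; the rest (agent = Bruno, recipient = Naomi, setting = at the observatory) is presupposed.
No fact keeps agent = Bruno, recipient = Naomi, setting = at the observatory while changing the thing; every other fact differs on something backgrounded. The reply stands.
(Fact (5) would refute a reading with focus on the recipient — but that is not what the question asks.)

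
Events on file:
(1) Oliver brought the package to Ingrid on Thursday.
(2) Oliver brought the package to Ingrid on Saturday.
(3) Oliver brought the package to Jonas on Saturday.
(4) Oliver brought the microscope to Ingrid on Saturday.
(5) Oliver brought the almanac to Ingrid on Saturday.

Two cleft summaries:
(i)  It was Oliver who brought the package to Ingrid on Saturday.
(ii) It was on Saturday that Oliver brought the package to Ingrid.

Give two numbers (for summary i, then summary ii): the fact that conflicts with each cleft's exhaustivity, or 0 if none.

Summary (i) focuses "Oliver" (the agent); background thing = the package, recipient = Ingrid, setting = on Saturday. No fact matches that background with a different agent, so 0.
Summary (ii) focuses "on Saturday" (the setting); background agent = Oliver, thing = the package, recipient = Ingrid. Fact (1) matches that background with setting = on Thursday — refutes (ii).

0, 1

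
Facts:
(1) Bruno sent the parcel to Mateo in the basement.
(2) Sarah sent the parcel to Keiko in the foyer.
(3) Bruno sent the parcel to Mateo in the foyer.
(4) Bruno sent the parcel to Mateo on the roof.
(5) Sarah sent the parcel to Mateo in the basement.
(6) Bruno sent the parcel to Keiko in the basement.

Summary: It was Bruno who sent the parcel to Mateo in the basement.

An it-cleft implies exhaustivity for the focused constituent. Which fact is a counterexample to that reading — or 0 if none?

The cleft puts "Bruno" in focus and presupposes the open proposition with the parcel as thing and Mateo as recipient and in the basement as setting.
Exhaustivity: Bruno is the only agent satisfying that background.
Fact (5) shares the background but with agent = Sarah; exhaustivity is violated.

5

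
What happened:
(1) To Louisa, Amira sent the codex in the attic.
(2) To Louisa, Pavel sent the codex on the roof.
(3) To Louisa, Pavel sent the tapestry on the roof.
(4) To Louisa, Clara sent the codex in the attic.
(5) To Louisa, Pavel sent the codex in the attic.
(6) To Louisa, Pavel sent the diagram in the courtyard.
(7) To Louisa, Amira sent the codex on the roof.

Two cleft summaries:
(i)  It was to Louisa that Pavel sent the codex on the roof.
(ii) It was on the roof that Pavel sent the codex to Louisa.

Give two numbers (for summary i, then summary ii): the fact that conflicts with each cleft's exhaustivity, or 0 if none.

(i): focus "Louisa". No fact shares same agent, thing, setting (Pavel / the codex / on the roof) with a different recipient. 0.
(ii): focus "on the roof". Looking for same agent, thing, recipient (Pavel / the codex / Louisa) with some other setting — fact (5) has in the attic there. Refuted.

0, 5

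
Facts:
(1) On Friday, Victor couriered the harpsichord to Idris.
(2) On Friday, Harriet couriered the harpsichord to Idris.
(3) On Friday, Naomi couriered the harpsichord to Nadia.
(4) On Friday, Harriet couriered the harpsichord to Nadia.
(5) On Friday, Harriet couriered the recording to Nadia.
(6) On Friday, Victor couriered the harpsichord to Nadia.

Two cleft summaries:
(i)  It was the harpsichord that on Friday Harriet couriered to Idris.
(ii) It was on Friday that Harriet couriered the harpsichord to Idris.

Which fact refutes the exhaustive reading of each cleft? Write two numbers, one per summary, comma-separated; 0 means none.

0, 0

Summary (i) focuses "the harpsichord" (the thing); background agent = Harriet, recipient = Idris, setting = on Friday. No fact matches that background with a different thing, so 0.
Summary (ii) focuses "on Friday" (the setting); background agent = Harriet, thing = the harpsichord, recipient = Idris. No fact matches that background with a different setting, so 0.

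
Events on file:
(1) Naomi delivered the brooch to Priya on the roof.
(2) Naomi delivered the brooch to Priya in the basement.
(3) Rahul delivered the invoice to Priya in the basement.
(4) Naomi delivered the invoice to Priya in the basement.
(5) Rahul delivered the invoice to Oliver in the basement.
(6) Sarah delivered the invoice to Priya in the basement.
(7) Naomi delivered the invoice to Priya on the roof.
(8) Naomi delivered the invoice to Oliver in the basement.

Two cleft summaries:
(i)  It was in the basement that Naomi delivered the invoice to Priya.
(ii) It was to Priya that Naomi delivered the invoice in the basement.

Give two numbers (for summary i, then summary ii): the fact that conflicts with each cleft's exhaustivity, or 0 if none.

7, 8

Summary (i) focuses "in the basement" (the setting); background Naomi as agent and the invoice as thing and Priya as recipient. Fact (7) matches that background with setting = on the roof — refutes (i).
Summary (ii) focuses "Priya" (the recipient); background Naomi as agent and the invoice as thing and in the basement as setting. Fact (8) matches that background with recipient = Oliver — refutes (ii).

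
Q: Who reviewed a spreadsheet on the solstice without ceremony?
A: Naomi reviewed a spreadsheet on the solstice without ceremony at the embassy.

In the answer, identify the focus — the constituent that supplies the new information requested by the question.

The wh-word "who" asks about the subject (agent).
In the answer, "a spreadsheet", "on the solstice" and "without ceremony" are given — repeated from the question.
"at the embassy" is also new, but it specifies the location, which is not what the question asks about — so it is not the focus.
The constituent filling the subject (agent) gap is "Naomi"; that is the focus.

Naomi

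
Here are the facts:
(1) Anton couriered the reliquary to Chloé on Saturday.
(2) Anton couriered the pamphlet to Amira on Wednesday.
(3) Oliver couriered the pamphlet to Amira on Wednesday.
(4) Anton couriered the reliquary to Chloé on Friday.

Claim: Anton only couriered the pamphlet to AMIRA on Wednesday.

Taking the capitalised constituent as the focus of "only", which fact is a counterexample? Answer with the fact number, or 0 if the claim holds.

0

Focus (in capitals) is "Amira" — the recipient. "Only" excludes alternative recipients while holding fixed Anton as agent and the pamphlet as thing and on Wednesday as setting.
Every other fact changes something in the background, not just the recipient. Nothing refutes the claim.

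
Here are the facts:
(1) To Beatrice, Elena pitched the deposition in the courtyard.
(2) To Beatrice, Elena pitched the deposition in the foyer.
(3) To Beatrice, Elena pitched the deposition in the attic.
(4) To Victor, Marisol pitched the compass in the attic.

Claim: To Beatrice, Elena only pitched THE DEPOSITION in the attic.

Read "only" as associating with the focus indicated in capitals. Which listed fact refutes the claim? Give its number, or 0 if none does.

0

The capitals mark "the deposition" as focus. So "only" rules out other things, with the rest (Elena as agent and Beatrice as recipient and in the attic as setting) as background.
No fact matches Elena as agent and Beatrice as recipient and in the attic as setting with a different thing — every other fact differs on at least one backgrounded slot. So no fact refutes it.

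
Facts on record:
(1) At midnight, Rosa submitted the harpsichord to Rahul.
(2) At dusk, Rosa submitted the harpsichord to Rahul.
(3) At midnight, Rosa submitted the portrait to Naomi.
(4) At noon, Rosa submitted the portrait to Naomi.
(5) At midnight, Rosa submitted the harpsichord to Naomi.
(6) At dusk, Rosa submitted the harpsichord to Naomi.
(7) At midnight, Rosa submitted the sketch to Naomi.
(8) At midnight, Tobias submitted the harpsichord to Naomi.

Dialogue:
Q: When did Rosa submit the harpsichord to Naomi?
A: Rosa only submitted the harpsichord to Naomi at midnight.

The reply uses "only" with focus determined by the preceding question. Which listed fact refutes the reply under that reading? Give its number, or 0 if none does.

The question "When did ...?" targets the setting, so in the reply the focus falls on "at midnight".
"Only" then excludes alternative settings while the background — agent = Rosa, thing = the harpsichord, recipient = Naomi — is held fixed.
Fact (6) shares the background with a different setting (at dusk) — counterexample.
(Fact (1) would refute a reading with focus on the recipient — but that is not what the question asks.)

6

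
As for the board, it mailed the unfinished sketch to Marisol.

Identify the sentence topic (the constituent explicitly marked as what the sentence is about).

The construction explicitly marks "the board" as what the sentence is about — the topic.
The remainder of the clause is the comment (what is said about the topic).

the board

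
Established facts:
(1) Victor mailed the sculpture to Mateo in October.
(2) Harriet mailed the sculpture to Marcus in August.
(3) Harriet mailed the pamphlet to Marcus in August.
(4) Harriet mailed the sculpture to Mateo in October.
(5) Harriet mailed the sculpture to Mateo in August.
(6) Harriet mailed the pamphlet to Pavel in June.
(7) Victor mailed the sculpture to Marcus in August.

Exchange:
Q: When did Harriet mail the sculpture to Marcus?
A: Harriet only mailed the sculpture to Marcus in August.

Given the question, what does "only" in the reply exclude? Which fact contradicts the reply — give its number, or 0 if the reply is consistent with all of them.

Answering "When did ...?" puts focus on the setting — here, "in August".
"Only" then excludes alternative settings while the background — same agent, thing, recipient (Harriet / the sculpture / Marcus) — is held fixed.
No listed fact shares that background with another setting. Nothing contradicts the reply.
(Fact (5) would refute a reading with focus on the recipient — but that is not what the question asks.)

0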